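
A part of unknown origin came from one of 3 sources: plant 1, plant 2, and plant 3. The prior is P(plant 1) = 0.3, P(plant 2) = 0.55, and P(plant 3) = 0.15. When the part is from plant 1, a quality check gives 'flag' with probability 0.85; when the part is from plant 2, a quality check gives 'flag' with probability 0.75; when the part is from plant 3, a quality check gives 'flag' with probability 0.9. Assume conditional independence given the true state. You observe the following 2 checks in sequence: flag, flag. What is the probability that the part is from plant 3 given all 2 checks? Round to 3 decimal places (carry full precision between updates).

0.188

Apply Bayes' rule sequentially, carrying P(plant 3) forward.
After 'flag': normaliser = 0.85·0.3000 + 0.75·0.5500 + 0.9·0.1500; P(plant 1) ≈ 0.3178, P(plant 2) ≈ 0.5140, P(plant 3) ≈ 0.1682
After 'flag': normaliser = 0.85·0.3178 + 0.75·0.5140 + 0.9·0.1682; P(plant 1) ≈ 0.3347, P(plant 2) ≈ 0.4777, P(plant 3) ≈ 0.1876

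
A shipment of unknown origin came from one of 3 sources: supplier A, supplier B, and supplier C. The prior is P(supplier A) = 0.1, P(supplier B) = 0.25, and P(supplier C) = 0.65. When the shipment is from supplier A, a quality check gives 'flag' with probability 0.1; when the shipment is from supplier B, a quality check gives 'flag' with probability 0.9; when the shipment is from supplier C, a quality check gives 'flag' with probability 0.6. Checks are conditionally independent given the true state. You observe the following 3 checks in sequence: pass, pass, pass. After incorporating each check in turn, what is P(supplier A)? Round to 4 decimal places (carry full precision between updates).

0.6353

After 'pass': normaliser = 0.9·0.1000 + 0.1·0.2500 + 0.4·0.6500; P(supplier A) ≈ 0.2400, P(supplier B) ≈ 0.0667, P(supplier C) ≈ 0.6933
After 'pass': normaliser = 0.9·0.2400 + 0.1·0.0667 + 0.4·0.6933; P(supplier A) ≈ 0.4320, P(supplier B) ≈ 0.0133, P(supplier C) ≈ 0.5547
After 'pass': normaliser = 0.9·0.4320 + 0.1·0.0133 + 0.4·0.5547; P(supplier A) ≈ 0.6353, P(supplier B) ≈ 0.0022, P(supplier C) ≈ 0.3625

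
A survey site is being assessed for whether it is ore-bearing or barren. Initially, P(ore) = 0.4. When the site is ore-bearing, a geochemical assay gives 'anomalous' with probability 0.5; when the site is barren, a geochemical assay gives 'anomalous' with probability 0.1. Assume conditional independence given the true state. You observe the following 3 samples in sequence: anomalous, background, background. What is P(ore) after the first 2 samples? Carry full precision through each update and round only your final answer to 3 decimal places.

0.649

After 'anomalous': P(ore) = 0.5·0.4000 / (0.5·0.4000 + 0.1·0.6000) ≈ 0.7692
After 'background': P(ore) = 0.5·0.7692 / (0.5·0.7692 + 0.9·0.2308) ≈ 0.6494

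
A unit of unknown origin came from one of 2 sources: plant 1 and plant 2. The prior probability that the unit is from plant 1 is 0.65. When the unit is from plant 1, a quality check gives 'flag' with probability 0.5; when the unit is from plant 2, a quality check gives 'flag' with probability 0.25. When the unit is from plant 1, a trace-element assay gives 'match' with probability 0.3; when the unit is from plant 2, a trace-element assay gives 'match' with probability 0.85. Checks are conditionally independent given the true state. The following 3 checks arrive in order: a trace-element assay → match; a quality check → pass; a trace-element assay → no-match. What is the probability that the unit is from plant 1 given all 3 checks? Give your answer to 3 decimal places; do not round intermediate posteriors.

After a trace-element assay='match': P(plant 1) = 0.3·0.6500 / (0.3·0.6500 + 0.85·0.3500) ≈ 0.3959
After a quality check='pass': P(plant 1) = 0.5·0.3959 / (0.5·0.3959 + 0.75·0.6041) ≈ 0.3041
After a trace-element assay='no-match': P(plant 1) = 0.7·0.3041 / (0.7·0.3041 + 0.15·0.6959) ≈ 0.6710

0.671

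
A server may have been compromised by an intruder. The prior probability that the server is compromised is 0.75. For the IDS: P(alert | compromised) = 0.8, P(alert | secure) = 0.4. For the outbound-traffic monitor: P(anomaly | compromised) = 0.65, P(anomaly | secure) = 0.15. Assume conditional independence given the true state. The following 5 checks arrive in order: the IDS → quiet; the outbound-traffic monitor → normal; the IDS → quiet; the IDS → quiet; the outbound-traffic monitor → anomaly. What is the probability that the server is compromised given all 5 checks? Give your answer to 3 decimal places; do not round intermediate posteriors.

Each posterior becomes the prior for the next update.
After the IDS='quiet': P(compromised) = 0.2·0.7500 / (0.2·0.7500 + 0.6·0.2500) ≈ 0.5000
After the outbound-traffic monitor='normal': P(compromised) = 0.35·0.5000 / (0.35·0.5000 + 0.85·0.5000) ≈ 0.2917
After the IDS='quiet': P(compromised) = 0.2·0.2917 / (0.2·0.2917 + 0.6·0.7083) ≈ 0.1207
After the IDS='quiet': P(compromised) = 0.2·0.1207 / (0.2·0.1207 + 0.6·0.8793) ≈ 0.0437
After the outbound-traffic monitor='anomaly': P(compromised) = 0.65·0.0437 / (0.65·0.0437 + 0.15·0.9563) ≈ 0.1655

0.165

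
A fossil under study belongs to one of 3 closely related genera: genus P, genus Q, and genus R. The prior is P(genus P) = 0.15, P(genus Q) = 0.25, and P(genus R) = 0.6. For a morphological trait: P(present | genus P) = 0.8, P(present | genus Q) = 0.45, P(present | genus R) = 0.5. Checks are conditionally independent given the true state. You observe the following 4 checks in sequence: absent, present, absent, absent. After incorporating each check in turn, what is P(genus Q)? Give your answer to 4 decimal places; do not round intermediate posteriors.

0.3274

Apply Bayes' rule sequentially, carrying P(genus Q) forward.
After 'absent': normaliser = 0.2·0.1500 + 0.55·0.2500 + 0.5·0.6000; P(genus P) ≈ 0.0642, P(genus Q) ≈ 0.2941, P(genus R) ≈ 0.6417
After 'present': normaliser = 0.8·0.0642 + 0.45·0.2941 + 0.5·0.6417; P(genus P) ≈ 0.1017, P(genus Q) ≈ 0.2623, P(genus R) ≈ 0.6359
After 'absent': normaliser = 0.2·0.1017 + 0.55·0.2623 + 0.5·0.6359; P(genus P) ≈ 0.0422, P(genus Q) ≈ 0.2990, P(genus R) ≈ 0.6589
After 'absent': normaliser = 0.2·0.0422 + 0.55·0.2990 + 0.5·0.6589; P(genus P) ≈ 0.0168, P(genus Q) ≈ 0.3274, P(genus R) ≈ 0.6559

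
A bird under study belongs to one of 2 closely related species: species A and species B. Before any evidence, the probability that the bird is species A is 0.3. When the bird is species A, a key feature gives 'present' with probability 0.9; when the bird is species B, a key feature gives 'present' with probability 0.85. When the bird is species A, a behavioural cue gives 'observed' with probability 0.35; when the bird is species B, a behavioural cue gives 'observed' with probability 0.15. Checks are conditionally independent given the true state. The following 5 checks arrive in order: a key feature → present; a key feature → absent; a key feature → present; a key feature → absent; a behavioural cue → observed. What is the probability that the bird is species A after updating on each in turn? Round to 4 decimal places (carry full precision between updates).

Apply Bayes' rule sequentially, carrying P(species A) forward.
After a key feature='present': P(species A) = 0.9·0.3000 / (0.9·0.3000 + 0.85·0.7000) ≈ 0.3121
After a key feature='absent': P(species A) = 0.1·0.3121 / (0.1·0.3121 + 0.15·0.6879) ≈ 0.2323
After a key feature='present': P(species A) = 0.9·0.2323 / (0.9·0.2323 + 0.85·0.7677) ≈ 0.2426
After a key feature='absent': P(species A) = 0.1·0.2426 / (0.1·0.2426 + 0.15·0.7574) ≈ 0.1760
After a behavioural cue='observed': P(species A) = 0.35·0.1760 / (0.35·0.1760 + 0.15·0.8240) ≈ 0.3326

0.3326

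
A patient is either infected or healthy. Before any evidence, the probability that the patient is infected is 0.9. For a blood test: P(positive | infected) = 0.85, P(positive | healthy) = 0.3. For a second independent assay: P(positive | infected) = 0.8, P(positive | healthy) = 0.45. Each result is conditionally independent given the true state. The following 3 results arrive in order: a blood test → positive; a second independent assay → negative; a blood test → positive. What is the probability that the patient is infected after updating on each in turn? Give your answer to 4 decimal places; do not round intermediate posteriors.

0.9633

After a blood test='positive': P(infected) = 0.85·0.9000 / (0.85·0.9000 + 0.3·0.1000) ≈ 0.9623
After a second independent assay='negative': P(infected) = 0.2·0.9623 / (0.2·0.9623 + 0.55·0.0377) ≈ 0.9027
After a blood test='positive': P(infected) = 0.85·0.9027 / (0.85·0.9027 + 0.3·0.0973) ≈ 0.9633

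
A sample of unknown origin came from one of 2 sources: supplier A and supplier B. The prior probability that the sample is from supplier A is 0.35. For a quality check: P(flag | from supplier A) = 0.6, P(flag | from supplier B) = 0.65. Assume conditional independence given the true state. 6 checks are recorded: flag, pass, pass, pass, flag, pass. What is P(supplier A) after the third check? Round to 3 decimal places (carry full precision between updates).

Each posterior becomes the prior for the next update.
After 'flag': P(supplier A) = 0.6·0.3500 / (0.6·0.3500 + 0.65·0.6500) ≈ 0.3320
After 'pass': P(supplier A) = 0.4·0.3320 / (0.4·0.3320 + 0.35·0.6680) ≈ 0.3623
After 'pass': P(supplier A) = 0.4·0.3623 / (0.4·0.3623 + 0.35·0.6377) ≈ 0.3936

0.394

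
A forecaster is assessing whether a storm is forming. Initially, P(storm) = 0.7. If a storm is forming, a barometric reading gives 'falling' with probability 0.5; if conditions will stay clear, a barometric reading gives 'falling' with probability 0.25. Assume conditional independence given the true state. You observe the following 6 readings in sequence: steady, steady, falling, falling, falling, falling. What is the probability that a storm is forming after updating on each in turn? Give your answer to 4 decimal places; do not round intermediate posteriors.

Each posterior becomes the prior for the next update.
After 'steady': P(storm) = 0.5·0.7000 / (0.5·0.7000 + 0.75·0.3000) ≈ 0.6087
After 'steady': P(storm) = 0.5·0.6087 / (0.5·0.6087 + 0.75·0.3913) ≈ 0.5091
After 'falling': P(storm) = 0.5·0.5091 / (0.5·0.5091 + 0.25·0.4909) ≈ 0.6747
After 'falling': P(storm) = 0.5·0.6747 / (0.5·0.6747 + 0.25·0.3253) ≈ 0.8058
After 'falling': P(storm) = 0.5·0.8058 / (0.5·0.8058 + 0.25·0.1942) ≈ 0.8924
After 'falling': P(storm) = 0.5·0.8924 / (0.5·0.8924 + 0.25·0.1076) ≈ 0.9432

0.9432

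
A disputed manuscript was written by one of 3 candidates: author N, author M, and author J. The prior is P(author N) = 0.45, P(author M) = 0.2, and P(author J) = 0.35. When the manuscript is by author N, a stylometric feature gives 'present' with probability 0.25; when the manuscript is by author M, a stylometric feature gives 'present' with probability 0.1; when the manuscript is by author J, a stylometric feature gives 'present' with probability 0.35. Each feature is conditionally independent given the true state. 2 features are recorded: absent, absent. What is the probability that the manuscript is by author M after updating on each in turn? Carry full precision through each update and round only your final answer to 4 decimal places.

After 'absent': normaliser = 0.75·0.4500 + 0.9·0.2000 + 0.65·0.3500; P(author N) ≈ 0.4530, P(author M) ≈ 0.2416, P(author J) ≈ 0.3054
After 'absent': normaliser = 0.75·0.4530 + 0.9·0.2416 + 0.65·0.3054; P(author N) ≈ 0.4496, P(author M) ≈ 0.2877, P(author J) ≈ 0.2627

0.2877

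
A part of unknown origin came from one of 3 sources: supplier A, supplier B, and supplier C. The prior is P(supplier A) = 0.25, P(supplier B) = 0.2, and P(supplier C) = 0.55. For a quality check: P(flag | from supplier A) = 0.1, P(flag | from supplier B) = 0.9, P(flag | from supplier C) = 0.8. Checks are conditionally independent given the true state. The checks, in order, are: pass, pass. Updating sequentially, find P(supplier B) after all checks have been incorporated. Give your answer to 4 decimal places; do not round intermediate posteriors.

After 'pass': normaliser = 0.9·0.2500 + 0.1·0.2000 + 0.2·0.5500; P(supplier A) ≈ 0.6338, P(supplier B) ≈ 0.0563, P(supplier C) ≈ 0.3099
After 'pass': normaliser = 0.9·0.6338 + 0.1·0.0563 + 0.2·0.3099; P(supplier A) ≈ 0.8940, P(supplier B) ≈ 0.0088, P(supplier C) ≈ 0.0971

0.0088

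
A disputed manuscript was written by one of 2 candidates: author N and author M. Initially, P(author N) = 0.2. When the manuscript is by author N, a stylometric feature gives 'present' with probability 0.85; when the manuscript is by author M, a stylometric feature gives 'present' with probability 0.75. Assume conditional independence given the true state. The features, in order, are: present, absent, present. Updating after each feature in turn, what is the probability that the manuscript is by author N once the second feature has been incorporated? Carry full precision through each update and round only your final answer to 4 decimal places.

0.1453

After 'present': P(author N) = 0.85·0.2000 / (0.85·0.2000 + 0.75·0.8000) ≈ 0.2208
After 'absent': P(author N) = 0.15·0.2208 / (0.15·0.2208 + 0.25·0.7792) ≈ 0.1453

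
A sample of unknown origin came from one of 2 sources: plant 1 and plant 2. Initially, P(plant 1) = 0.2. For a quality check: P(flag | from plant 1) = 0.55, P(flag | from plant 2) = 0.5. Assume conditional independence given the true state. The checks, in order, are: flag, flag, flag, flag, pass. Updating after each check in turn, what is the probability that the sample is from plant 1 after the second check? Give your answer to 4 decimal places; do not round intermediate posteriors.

After 'flag': P(plant 1) = 0.55·0.2000 / (0.55·0.2000 + 0.5·0.8000) ≈ 0.2157
After 'flag': P(plant 1) = 0.55·0.2157 / (0.55·0.2157 + 0.5·0.7843) ≈ 0.2322

0.2322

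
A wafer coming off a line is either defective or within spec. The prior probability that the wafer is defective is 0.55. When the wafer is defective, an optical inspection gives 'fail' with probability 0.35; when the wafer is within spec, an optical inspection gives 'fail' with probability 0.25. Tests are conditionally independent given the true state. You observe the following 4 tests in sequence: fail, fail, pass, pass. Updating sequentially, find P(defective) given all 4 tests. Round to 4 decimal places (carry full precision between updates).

0.6428

Apply Bayes' rule sequentially, carrying P(defective) forward.
After 'fail': P(defective) = 0.35·0.5500 / (0.35·0.5500 + 0.25·0.4500) ≈ 0.6311
After 'fail': P(defective) = 0.35·0.6311 / (0.35·0.6311 + 0.25·0.3689) ≈ 0.7055
After 'pass': P(defective) = 0.65·0.7055 / (0.65·0.7055 + 0.75·0.2945) ≈ 0.6749
After 'pass': P(defective) = 0.65·0.6749 / (0.65·0.6749 + 0.75·0.3251) ≈ 0.6428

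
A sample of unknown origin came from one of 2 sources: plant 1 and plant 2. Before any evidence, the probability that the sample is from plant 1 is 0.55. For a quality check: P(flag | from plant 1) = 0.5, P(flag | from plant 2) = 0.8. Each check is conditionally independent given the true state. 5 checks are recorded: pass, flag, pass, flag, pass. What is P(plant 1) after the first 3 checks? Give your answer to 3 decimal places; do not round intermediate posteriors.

After 'pass': P(plant 1) = 0.5·0.5500 / (0.5·0.5500 + 0.2·0.4500) ≈ 0.7534
After 'flag': P(plant 1) = 0.5·0.7534 / (0.5·0.7534 + 0.8·0.2466) ≈ 0.6563
After 'pass': P(plant 1) = 0.5·0.6563 / (0.5·0.6563 + 0.2·0.3437) ≈ 0.8268

0.827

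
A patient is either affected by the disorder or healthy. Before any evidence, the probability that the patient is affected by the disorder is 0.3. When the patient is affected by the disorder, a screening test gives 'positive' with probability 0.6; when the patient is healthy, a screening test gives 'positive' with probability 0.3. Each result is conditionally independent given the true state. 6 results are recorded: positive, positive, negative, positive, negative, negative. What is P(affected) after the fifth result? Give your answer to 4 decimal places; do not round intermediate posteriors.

0.5282

Apply Bayes' rule sequentially, carrying P(affected) forward.
After 'positive': P(affected) = 0.6·0.3000 / (0.6·0.3000 + 0.3·0.7000) ≈ 0.4615
After 'positive': P(affected) = 0.6·0.4615 / (0.6·0.4615 + 0.3·0.5385) ≈ 0.6316
After 'negative': P(affected) = 0.4·0.6316 / (0.4·0.6316 + 0.7·0.3684) ≈ 0.4948
After 'positive': P(affected) = 0.6·0.4948 / (0.6·0.4948 + 0.3·0.5052) ≈ 0.6621
After 'negative': P(affected) = 0.4·0.6621 / (0.4·0.6621 + 0.7·0.3379) ≈ 0.5282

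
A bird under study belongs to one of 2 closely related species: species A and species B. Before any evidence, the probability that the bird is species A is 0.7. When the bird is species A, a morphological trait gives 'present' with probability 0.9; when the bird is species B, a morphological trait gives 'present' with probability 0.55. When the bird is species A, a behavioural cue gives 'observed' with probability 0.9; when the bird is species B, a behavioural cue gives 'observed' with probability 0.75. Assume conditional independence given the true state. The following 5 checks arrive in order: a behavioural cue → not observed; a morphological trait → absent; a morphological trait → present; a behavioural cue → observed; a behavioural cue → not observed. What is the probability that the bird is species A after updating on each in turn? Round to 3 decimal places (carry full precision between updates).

After a behavioural cue='not observed': P(species A) = 0.1·0.7000 / (0.1·0.7000 + 0.25·0.3000) ≈ 0.4828
After a morphological trait='absent': P(species A) = 0.1·0.4828 / (0.1·0.4828 + 0.45·0.5172) ≈ 0.1718
After a morphological trait='present': P(species A) = 0.9·0.1718 / (0.9·0.1718 + 0.55·0.8282) ≈ 0.2534
After a behavioural cue='observed': P(species A) = 0.9·0.2534 / (0.9·0.2534 + 0.75·0.7466) ≈ 0.2894
After a behavioural cue='not observed': P(species A) = 0.1·0.2894 / (0.1·0.2894 + 0.25·0.7106) ≈ 0.1401

0.140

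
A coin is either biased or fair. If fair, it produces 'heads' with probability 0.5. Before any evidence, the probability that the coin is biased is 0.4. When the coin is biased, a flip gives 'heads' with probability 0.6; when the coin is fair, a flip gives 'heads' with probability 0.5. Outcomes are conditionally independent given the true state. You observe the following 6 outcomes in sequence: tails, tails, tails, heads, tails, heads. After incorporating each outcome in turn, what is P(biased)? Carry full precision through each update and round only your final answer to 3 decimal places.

After 'tails': P(biased) = 0.4·0.4000 / (0.4·0.4000 + 0.5·0.6000) ≈ 0.3478
After 'tails': P(biased) = 0.4·0.3478 / (0.4·0.3478 + 0.5·0.6522) ≈ 0.2991
After 'tails': P(biased) = 0.4·0.2991 / (0.4·0.2991 + 0.5·0.7009) ≈ 0.2545
After 'heads': P(biased) = 0.6·0.2545 / (0.6·0.2545 + 0.5·0.7455) ≈ 0.2906
After 'tails': P(biased) = 0.4·0.2906 / (0.4·0.2906 + 0.5·0.7094) ≈ 0.2468
After 'heads': P(biased) = 0.6·0.2468 / (0.6·0.2468 + 0.5·0.7532) ≈ 0.2822

0.282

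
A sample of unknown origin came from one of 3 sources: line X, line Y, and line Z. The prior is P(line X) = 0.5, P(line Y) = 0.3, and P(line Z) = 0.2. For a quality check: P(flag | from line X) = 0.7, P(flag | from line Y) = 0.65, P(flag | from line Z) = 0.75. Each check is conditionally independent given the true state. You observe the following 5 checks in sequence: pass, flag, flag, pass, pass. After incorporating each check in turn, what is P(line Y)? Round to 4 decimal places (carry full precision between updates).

After 'pass': normaliser = 0.3·0.5000 + 0.35·0.3000 + 0.25·0.2000; P(line X) ≈ 0.4918, P(line Y) ≈ 0.3443, P(line Z) ≈ 0.1639
After 'flag': normaliser = 0.7·0.4918 + 0.65·0.3443 + 0.75·0.1639; P(line X) ≈ 0.4982, P(line Y) ≈ 0.3238, P(line Z) ≈ 0.1779
After 'flag': normaliser = 0.7·0.4982 + 0.65·0.3238 + 0.75·0.1779; P(line X) ≈ 0.5035, P(line Y) ≈ 0.3039, P(line Z) ≈ 0.1927
After 'pass': normaliser = 0.3·0.5035 + 0.35·0.3039 + 0.25·0.1927; P(line X) ≈ 0.4943, P(line Y) ≈ 0.3481, P(line Z) ≈ 0.1576
After 'pass': normaliser = 0.3·0.4943 + 0.35·0.3481 + 0.25·0.1576; P(line X) ≈ 0.4791, P(line Y) ≈ 0.3936, P(line Z) ≈ 0.1273

0.3936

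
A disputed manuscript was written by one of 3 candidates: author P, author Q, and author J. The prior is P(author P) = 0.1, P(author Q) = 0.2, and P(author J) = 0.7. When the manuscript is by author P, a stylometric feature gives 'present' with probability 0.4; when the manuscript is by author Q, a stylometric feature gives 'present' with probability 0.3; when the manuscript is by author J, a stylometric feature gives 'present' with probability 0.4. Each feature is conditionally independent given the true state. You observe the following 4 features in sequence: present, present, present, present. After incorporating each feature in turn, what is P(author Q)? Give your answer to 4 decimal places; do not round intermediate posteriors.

0.0733

After 'present': normaliser = 0.4·0.1000 + 0.3·0.2000 + 0.4·0.7000; P(author P) ≈ 0.1053, P(author Q) ≈ 0.1579, P(author J) ≈ 0.7368
After 'present': normaliser = 0.4·0.1053 + 0.3·0.1579 + 0.4·0.7368; P(author P) ≈ 0.1096, P(author Q) ≈ 0.1233, P(author J) ≈ 0.7671
After 'present': normaliser = 0.4·0.1096 + 0.3·0.1233 + 0.4·0.7671; P(author P) ≈ 0.1131, P(author Q) ≈ 0.0954, P(author J) ≈ 0.7915
After 'present': normaliser = 0.4·0.1131 + 0.3·0.0954 + 0.4·0.7915; P(author P) ≈ 0.1158, P(author Q) ≈ 0.0733, P(author J) ≈ 0.8109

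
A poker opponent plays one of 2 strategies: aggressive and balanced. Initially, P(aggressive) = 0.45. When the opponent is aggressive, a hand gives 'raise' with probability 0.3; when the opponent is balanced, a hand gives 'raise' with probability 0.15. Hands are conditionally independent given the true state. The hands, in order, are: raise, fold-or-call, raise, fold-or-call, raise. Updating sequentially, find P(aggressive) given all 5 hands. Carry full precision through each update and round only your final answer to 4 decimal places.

After 'raise': P(aggressive) = 0.3·0.4500 / (0.3·0.4500 + 0.15·0.5500) ≈ 0.6207
After 'fold-or-call': P(aggressive) = 0.7·0.6207 / (0.7·0.6207 + 0.85·0.3793) ≈ 0.5740
After 'raise': P(aggressive) = 0.3·0.5740 / (0.3·0.5740 + 0.15·0.4260) ≈ 0.7294
After 'fold-or-call': P(aggressive) = 0.7·0.7294 / (0.7·0.7294 + 0.85·0.2706) ≈ 0.6894
After 'raise': P(aggressive) = 0.3·0.6894 / (0.3·0.6894 + 0.15·0.3106) ≈ 0.8161

0.8161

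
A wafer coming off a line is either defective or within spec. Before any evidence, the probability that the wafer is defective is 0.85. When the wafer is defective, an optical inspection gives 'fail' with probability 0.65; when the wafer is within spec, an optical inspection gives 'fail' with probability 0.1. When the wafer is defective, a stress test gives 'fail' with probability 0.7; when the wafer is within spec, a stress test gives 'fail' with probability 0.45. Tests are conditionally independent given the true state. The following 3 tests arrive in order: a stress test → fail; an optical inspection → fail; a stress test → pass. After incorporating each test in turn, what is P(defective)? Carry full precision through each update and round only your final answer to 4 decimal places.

Apply Bayes' rule sequentially, carrying P(defective) forward.
After a stress test='fail': P(defective) = 0.7·0.8500 / (0.7·0.8500 + 0.45·0.1500) ≈ 0.8981
After an optical inspection='fail': P(defective) = 0.65·0.8981 / (0.65·0.8981 + 0.1·0.1019) ≈ 0.9828
After a stress test='pass': P(defective) = 0.3·0.9828 / (0.3·0.9828 + 0.55·0.0172) ≈ 0.9690

0.9690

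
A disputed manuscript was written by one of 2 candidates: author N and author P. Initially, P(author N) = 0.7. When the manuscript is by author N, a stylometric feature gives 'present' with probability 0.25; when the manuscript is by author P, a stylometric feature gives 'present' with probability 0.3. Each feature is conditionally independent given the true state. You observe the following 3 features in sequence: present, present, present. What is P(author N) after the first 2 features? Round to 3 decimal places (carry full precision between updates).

Each posterior becomes the prior for the next update.
After 'present': P(author N) = 0.25·0.7000 / (0.25·0.7000 + 0.3·0.3000) ≈ 0.6604
After 'present': P(author N) = 0.25·0.6604 / (0.25·0.6604 + 0.3·0.3396) ≈ 0.6184

0.618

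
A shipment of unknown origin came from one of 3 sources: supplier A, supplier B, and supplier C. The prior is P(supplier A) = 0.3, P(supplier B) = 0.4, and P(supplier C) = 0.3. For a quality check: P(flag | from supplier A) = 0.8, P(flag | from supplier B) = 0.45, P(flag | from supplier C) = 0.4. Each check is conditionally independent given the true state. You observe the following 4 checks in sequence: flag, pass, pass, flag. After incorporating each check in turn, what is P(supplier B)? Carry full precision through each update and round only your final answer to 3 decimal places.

0.495

After 'flag': normaliser = 0.8·0.3000 + 0.45·0.4000 + 0.4·0.3000; P(supplier A) ≈ 0.4444, P(supplier B) ≈ 0.3333, P(supplier C) ≈ 0.2222
After 'pass': normaliser = 0.2·0.4444 + 0.55·0.3333 + 0.6·0.2222; P(supplier A) ≈ 0.2192, P(supplier B) ≈ 0.4521, P(supplier C) ≈ 0.3288
After 'pass': normaliser = 0.2·0.2192 + 0.55·0.4521 + 0.6·0.3288; P(supplier A) ≈ 0.0895, P(supplier B) ≈ 0.5077, P(supplier C) ≈ 0.4028
After 'flag': normaliser = 0.8·0.0895 + 0.45·0.5077 + 0.4·0.4028; P(supplier A) ≈ 0.1553, P(supplier B) ≈ 0.4954, P(supplier C) ≈ 0.3494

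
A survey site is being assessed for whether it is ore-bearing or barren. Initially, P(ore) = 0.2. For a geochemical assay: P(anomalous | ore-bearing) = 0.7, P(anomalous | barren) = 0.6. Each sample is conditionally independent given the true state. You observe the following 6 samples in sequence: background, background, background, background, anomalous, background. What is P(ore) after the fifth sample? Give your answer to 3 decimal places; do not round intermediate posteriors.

0.084

After 'background': P(ore) = 0.3·0.2000 / (0.3·0.2000 + 0.4·0.8000) ≈ 0.1579
After 'background': P(ore) = 0.3·0.1579 / (0.3·0.1579 + 0.4·0.8421) ≈ 0.1233
After 'background': P(ore) = 0.3·0.1233 / (0.3·0.1233 + 0.4·0.8767) ≈ 0.0954
After 'background': P(ore) = 0.3·0.0954 / (0.3·0.0954 + 0.4·0.9046) ≈ 0.0733
After 'anomalous': P(ore) = 0.7·0.0733 / (0.7·0.0733 + 0.6·0.9267) ≈ 0.0845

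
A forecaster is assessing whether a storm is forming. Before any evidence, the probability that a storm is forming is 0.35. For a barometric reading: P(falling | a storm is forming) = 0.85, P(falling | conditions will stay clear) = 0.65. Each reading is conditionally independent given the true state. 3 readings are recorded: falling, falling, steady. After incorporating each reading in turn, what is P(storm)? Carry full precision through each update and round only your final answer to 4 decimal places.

0.2830

After 'falling': P(storm) = 0.85·0.3500 / (0.85·0.3500 + 0.65·0.6500) ≈ 0.4132
After 'falling': P(storm) = 0.85·0.4132 / (0.85·0.4132 + 0.65·0.5868) ≈ 0.4794
After 'steady': P(storm) = 0.15·0.4794 / (0.15·0.4794 + 0.35·0.5206) ≈ 0.2830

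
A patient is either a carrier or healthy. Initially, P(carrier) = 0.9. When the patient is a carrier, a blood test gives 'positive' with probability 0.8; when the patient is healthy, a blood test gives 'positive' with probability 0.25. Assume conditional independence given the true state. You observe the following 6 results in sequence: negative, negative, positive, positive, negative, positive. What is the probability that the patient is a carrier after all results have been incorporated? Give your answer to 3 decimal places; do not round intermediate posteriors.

0.848

After 'negative': P(carrier) = 0.2·0.9000 / (0.2·0.9000 + 0.75·0.1000) ≈ 0.7059
After 'negative': P(carrier) = 0.2·0.7059 / (0.2·0.7059 + 0.75·0.2941) ≈ 0.3902
After 'positive': P(carrier) = 0.8·0.3902 / (0.8·0.3902 + 0.25·0.6098) ≈ 0.6719
After 'positive': P(carrier) = 0.8·0.6719 / (0.8·0.6719 + 0.25·0.3281) ≈ 0.8676
After 'negative': P(carrier) = 0.2·0.8676 / (0.2·0.8676 + 0.75·0.1324) ≈ 0.6360
After 'positive': P(carrier) = 0.8·0.6360 / (0.8·0.6360 + 0.25·0.3640) ≈ 0.8483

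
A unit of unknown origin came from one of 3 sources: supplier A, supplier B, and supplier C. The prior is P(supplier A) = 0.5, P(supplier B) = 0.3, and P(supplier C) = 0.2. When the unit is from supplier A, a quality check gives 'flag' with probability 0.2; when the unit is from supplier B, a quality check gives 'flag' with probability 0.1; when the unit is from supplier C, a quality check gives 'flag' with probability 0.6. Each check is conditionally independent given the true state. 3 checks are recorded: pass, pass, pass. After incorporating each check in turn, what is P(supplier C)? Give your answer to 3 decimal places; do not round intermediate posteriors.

0.026

Each posterior becomes the prior for the next update.
After 'pass': normaliser = 0.8·0.5000 + 0.9·0.3000 + 0.4·0.2000; P(supplier A) ≈ 0.5333, P(supplier B) ≈ 0.3600, P(supplier C) ≈ 0.1067
After 'pass': normaliser = 0.8·0.5333 + 0.9·0.3600 + 0.4·0.1067; P(supplier A) ≈ 0.5378, P(supplier B) ≈ 0.4084, P(supplier C) ≈ 0.0538
After 'pass': normaliser = 0.8·0.5378 + 0.9·0.4084 + 0.4·0.0538; P(supplier A) ≈ 0.5251, P(supplier B) ≈ 0.4486, P(supplier C) ≈ 0.0263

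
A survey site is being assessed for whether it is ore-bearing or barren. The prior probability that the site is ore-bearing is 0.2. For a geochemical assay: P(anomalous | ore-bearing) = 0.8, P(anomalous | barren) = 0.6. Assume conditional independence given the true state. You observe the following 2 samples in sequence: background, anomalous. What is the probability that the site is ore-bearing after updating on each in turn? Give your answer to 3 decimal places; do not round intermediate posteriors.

0.143

After 'background': P(ore) = 0.2·0.2000 / (0.2·0.2000 + 0.4·0.8000) ≈ 0.1111
After 'anomalous': P(ore) = 0.8·0.1111 / (0.8·0.1111 + 0.6·0.8889) ≈ 0.1429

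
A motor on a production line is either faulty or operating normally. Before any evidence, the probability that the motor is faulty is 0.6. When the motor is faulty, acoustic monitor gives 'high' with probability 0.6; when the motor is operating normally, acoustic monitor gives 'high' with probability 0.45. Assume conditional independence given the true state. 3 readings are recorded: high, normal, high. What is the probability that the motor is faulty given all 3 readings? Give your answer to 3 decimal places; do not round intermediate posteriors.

0.660

After 'high': P(faulty) = 0.6·0.6000 / (0.6·0.6000 + 0.45·0.4000) ≈ 0.6667
After 'normal': P(faulty) = 0.4·0.6667 / (0.4·0.6667 + 0.55·0.3333) ≈ 0.5926
After 'high': P(faulty) = 0.6·0.5926 / (0.6·0.5926 + 0.45·0.4074) ≈ 0.6598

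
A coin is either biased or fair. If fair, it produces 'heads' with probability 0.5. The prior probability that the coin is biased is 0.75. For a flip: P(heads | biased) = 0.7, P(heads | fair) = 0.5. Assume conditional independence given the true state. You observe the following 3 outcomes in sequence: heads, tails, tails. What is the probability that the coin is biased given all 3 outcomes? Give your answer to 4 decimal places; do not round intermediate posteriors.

After 'heads': P(biased) = 0.7·0.7500 / (0.7·0.7500 + 0.5·0.2500) ≈ 0.8077
After 'tails': P(biased) = 0.3·0.8077 / (0.3·0.8077 + 0.5·0.1923) ≈ 0.7159
After 'tails': P(biased) = 0.3·0.7159 / (0.3·0.7159 + 0.5·0.2841) ≈ 0.6019

0.6019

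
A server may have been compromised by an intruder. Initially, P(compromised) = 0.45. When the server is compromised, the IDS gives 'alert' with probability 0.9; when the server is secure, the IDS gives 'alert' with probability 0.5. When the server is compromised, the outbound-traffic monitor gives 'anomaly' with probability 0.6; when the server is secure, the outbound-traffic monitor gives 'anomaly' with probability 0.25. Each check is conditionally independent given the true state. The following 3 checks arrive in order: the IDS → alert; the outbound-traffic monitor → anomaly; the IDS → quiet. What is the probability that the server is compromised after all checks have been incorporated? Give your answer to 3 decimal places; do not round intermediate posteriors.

After the IDS='alert': P(compromised) = 0.9·0.4500 / (0.9·0.4500 + 0.5·0.5500) ≈ 0.5956
After the outbound-traffic monitor='anomaly': P(compromised) = 0.6·0.5956 / (0.6·0.5956 + 0.25·0.4044) ≈ 0.7795
After the IDS='quiet': P(compromised) = 0.1·0.7795 / (0.1·0.7795 + 0.5·0.2205) ≈ 0.4141

0.414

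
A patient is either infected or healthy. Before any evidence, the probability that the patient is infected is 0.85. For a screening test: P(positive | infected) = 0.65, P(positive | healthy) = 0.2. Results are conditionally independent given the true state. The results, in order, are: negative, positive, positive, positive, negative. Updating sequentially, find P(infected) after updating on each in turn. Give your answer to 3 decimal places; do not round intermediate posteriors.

After 'negative': P(infected) = 0.35·0.8500 / (0.35·0.8500 + 0.8·0.1500) ≈ 0.7126
After 'positive': P(infected) = 0.65·0.7126 / (0.65·0.7126 + 0.2·0.2874) ≈ 0.8896
After 'positive': P(infected) = 0.65·0.8896 / (0.65·0.8896 + 0.2·0.1104) ≈ 0.9632
After 'positive': P(infected) = 0.65·0.9632 / (0.65·0.9632 + 0.2·0.0368) ≈ 0.9884
After 'negative': P(infected) = 0.35·0.9884 / (0.35·0.9884 + 0.8·0.0116) ≈ 0.9738

0.974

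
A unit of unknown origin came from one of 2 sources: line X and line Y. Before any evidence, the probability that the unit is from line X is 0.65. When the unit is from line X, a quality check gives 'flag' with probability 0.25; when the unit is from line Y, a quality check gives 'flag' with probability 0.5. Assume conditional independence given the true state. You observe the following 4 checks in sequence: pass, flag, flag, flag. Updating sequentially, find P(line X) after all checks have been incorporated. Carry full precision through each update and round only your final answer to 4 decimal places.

After 'pass': P(line X) = 0.75·0.6500 / (0.75·0.6500 + 0.5·0.3500) ≈ 0.7358
After 'flag': P(line X) = 0.25·0.7358 / (0.25·0.7358 + 0.5·0.2642) ≈ 0.5821
After 'flag': P(line X) = 0.25·0.5821 / (0.25·0.5821 + 0.5·0.4179) ≈ 0.4105
After 'flag': P(line X) = 0.25·0.4105 / (0.25·0.4105 + 0.5·0.5895) ≈ 0.2583

0.2583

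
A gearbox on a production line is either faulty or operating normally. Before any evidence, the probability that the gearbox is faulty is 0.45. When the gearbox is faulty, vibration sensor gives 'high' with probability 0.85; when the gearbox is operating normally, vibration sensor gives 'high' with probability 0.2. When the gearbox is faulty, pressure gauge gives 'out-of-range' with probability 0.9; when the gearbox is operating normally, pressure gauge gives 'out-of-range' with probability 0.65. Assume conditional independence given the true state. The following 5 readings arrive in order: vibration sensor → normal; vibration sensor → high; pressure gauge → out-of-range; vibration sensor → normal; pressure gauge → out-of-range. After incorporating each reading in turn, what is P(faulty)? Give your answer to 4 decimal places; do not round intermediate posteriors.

After vibration sensor='normal': P(faulty) = 0.15·0.4500 / (0.15·0.4500 + 0.8·0.5500) ≈ 0.1330
After vibration sensor='high': P(faulty) = 0.85·0.1330 / (0.85·0.1330 + 0.2·0.8670) ≈ 0.3947
After pressure gauge='out-of-range': P(faulty) = 0.9·0.3947 / (0.9·0.3947 + 0.65·0.6053) ≈ 0.4744
After vibration sensor='normal': P(faulty) = 0.15·0.4744 / (0.15·0.4744 + 0.8·0.5256) ≈ 0.1448
After pressure gauge='out-of-range': P(faulty) = 0.9·0.1448 / (0.9·0.1448 + 0.65·0.8552) ≈ 0.1899

0.1899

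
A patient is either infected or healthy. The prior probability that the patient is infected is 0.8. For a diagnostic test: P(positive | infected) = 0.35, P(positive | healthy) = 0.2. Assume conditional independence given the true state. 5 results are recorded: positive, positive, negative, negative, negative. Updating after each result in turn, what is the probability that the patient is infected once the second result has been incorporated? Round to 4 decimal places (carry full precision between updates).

After 'positive': P(infected) = 0.35·0.8000 / (0.35·0.8000 + 0.2·0.2000) ≈ 0.8750
After 'positive': P(infected) = 0.35·0.8750 / (0.35·0.8750 + 0.2·0.1250) ≈ 0.9245

0.9245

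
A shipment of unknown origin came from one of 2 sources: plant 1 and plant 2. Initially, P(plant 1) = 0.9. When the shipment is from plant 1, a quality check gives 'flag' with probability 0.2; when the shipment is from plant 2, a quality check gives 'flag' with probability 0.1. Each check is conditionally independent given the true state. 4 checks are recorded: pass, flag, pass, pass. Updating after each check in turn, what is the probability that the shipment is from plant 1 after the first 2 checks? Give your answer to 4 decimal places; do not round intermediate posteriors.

After 'pass': P(plant 1) = 0.8·0.9000 / (0.8·0.9000 + 0.9·0.1000) ≈ 0.8889
After 'flag': P(plant 1) = 0.2·0.8889 / (0.2·0.8889 + 0.1·0.1111) ≈ 0.9412

0.9412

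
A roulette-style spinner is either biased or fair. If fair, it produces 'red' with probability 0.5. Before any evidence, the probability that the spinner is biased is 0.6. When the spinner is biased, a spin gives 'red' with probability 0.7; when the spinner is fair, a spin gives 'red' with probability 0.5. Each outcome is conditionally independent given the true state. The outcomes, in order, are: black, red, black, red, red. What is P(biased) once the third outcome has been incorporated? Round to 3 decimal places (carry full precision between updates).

After 'black': P(biased) = 0.3·0.6000 / (0.3·0.6000 + 0.5·0.4000) ≈ 0.4737
After 'red': P(biased) = 0.7·0.4737 / (0.7·0.4737 + 0.5·0.5263) ≈ 0.5575
After 'black': P(biased) = 0.3·0.5575 / (0.3·0.5575 + 0.5·0.4425) ≈ 0.4305

0.431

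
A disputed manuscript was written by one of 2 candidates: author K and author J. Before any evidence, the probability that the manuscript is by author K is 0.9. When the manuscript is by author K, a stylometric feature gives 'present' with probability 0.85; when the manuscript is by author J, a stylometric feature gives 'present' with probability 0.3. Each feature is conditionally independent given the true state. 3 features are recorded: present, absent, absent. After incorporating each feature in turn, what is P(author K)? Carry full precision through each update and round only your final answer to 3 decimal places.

0.539

After 'present': P(author K) = 0.85·0.9000 / (0.85·0.9000 + 0.3·0.1000) ≈ 0.9623
After 'absent': P(author K) = 0.15·0.9623 / (0.15·0.9623 + 0.7·0.0377) ≈ 0.8453
After 'absent': P(author K) = 0.15·0.8453 / (0.15·0.8453 + 0.7·0.1547) ≈ 0.5394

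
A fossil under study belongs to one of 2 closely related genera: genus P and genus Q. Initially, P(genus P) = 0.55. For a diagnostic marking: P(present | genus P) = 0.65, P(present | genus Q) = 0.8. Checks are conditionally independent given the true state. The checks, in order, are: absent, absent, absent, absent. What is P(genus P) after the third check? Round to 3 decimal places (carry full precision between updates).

0.868

After 'absent': P(genus P) = 0.35·0.5500 / (0.35·0.5500 + 0.2·0.4500) ≈ 0.6814
After 'absent': P(genus P) = 0.35·0.6814 / (0.35·0.6814 + 0.2·0.3186) ≈ 0.7892
After 'absent': P(genus P) = 0.35·0.7892 / (0.35·0.7892 + 0.2·0.2108) ≈ 0.8676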